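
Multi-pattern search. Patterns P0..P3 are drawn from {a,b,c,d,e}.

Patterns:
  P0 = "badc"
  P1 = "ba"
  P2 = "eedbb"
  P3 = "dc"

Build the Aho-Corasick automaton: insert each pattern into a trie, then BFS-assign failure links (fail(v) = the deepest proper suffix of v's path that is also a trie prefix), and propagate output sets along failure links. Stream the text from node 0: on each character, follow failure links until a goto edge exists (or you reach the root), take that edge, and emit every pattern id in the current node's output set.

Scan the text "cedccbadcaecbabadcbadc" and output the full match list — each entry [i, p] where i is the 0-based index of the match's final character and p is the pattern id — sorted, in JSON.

Construct AC machine:
Trie (insert patterns):
  n0 'ε': b→1 d→10 e→5
  n1 'b': a→2
  n2 'ba': d→3  [P1 ends]
  n3 'bad': c→4
  n4 'badc': ·  [P0 ends]
  n5 'e': e→6
  n6 'ee': d→7
  n7 'eed': b→8
  n8 'eedb': b→9
  n9 'eedbb': ·  [P2 ends]
  n10 'd': c→11
  n11 'dc': ·  [P3 ends]

Failure links (BFS by depth):
  n1('b'): parent n0 fail=0; on 'b' 0 → fail=0;  out ∅∪∅=∅
  n5('e'): parent n0 fail=0; on 'e' 0 → fail=0;  out ∅∪∅=∅
  n10('d'): parent n0 fail=0; on 'd' 0 → fail=0;  out ∅∪∅=∅
  n2('ba'): parent n1 fail=0; on 'a' 0 → fail=0;  out {1}∪∅={1}
  n6('ee'): parent n5 fail=0; on 'e' 0 → fail=5;  out ∅∪∅=∅
  n11('dc'): parent n10 fail=0; on 'c' 0 → fail=0;  out {3}∪∅={3}
  n3('bad'): parent n2 fail=0; on 'd' 0 → fail=10;  out ∅∪∅=∅
  n7('eed'): parent n6 fail=5; on 'd' 5→0 → fail=10;  out ∅∪∅=∅
  n4('badc'): parent n3 fail=10; on 'c' 10 → fail=11;  out {0}∪{3}={0,3}
  n8('eedb'): parent n7 fail=10; on 'b' 10→0 → fail=1;  out ∅∪∅=∅
  n9('eedbb'): parent n8 fail=1; on 'b' 1→0 → fail=1;  out {2}∪∅={2}

Scan:
i=0 'c': node 0→0
i=1 'e': node 0→5
i=2 'd': node 5→10 (via fail)
i=3 'c': node 10→11  → match P3@[2:3]
i=4 'c': node 11→0 (via fail)
i=5 'b': node 0→1
i=6 'a': node 1→2  → match P1@[5:6]
i=7 'd': node 2→3
i=8 'c': node 3→4  → match P0@[5:8],P3@[7:8]
i=9 'a': node 4→0 (via fail)
i=10 'e': node 0→5
i=11 'c': node 5→0 (via fail)
i=12 'b': node 0→1
i=13 'a': node 1→2  → match P1@[12:13]
i=14 'b': node 2→1 (via fail)
i=15 'a': node 1→2  → match P1@[14:15]
i=16 'd': node 2→3
i=17 'c': node 3→4  → match P0@[14:17],P3@[16:17]
i=18 'b': node 4→1 (via fail)
i=19 'a': node 1→2  → match P1@[18:19]
i=20 'd': node 2→3
i=21 'c': node 3→4  → match P0@[18:21],P3@[20:21]

All matches (sorted): [[3,3],[6,1],[8,0],[8,3],[13,1],[15,1],[17,0],[17,3],[19,1],[21,0],[21,3]]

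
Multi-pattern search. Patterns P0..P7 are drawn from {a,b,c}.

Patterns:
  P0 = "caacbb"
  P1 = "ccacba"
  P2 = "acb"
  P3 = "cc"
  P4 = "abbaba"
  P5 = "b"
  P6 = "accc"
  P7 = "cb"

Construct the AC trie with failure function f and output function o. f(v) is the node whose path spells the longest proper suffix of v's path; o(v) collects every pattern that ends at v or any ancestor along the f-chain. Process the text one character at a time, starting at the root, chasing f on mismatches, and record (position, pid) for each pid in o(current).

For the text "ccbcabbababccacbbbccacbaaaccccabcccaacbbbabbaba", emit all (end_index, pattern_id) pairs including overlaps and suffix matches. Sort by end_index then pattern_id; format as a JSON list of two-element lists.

Build automaton:
Trie nodes:
  0='ε' goto a→12 b→20 c→1
  1='c' goto a→2 b→23 c→7
  2='ca' goto a→3
  3='caa' goto c→4
  4='caac' goto b→5
  5='caacb' goto b→6
  6='caacbb' goto ·  ←P0
  7='cc' goto a→8  ←P3
  8='cca' goto c→9
  9='ccac' goto b→10
  10='ccacb' goto a→11
  11='ccacba' goto ·  ←P1
  12='a' goto b→15 c→13
  13='ac' goto b→14 c→21
  14='acb' goto ·  ←P2
  15='ab' goto b→16
  16='abb' goto a→17
  17='abba' goto b→18
  18='abbab' goto a→19
  19='abbaba' goto ·  ←P4
  20='b' goto ·  ←P5
  21='acc' goto c→22
  22='accc' goto ·  ←P6
  23='cb' goto ·  ←P7

Failure links (BFS by depth):
  n1('c'): parent n0 fail=0; on 'c' 0 → fail=0;  out ∅∪∅=∅
  n12('a'): parent n0 fail=0; on 'a' 0 → fail=0;  out ∅∪∅=∅
  n20('b'): parent n0 fail=0; on 'b' 0 → fail=0;  out {5}∪∅={5}
  n2('ca'): parent n1 fail=0; on 'a' 0 → fail=12;  out ∅∪∅=∅
  n7('cc'): parent n1 fail=0; on 'c' 0 → fail=1;  out {3}∪∅={3}
  n13('ac'): parent n12 fail=0; on 'c' 0 → fail=1;  out ∅∪∅=∅
  n15('ab'): parent n12 fail=0; on 'b' 0 → fail=20;  out ∅∪{5}={5}
  n23('cb'): parent n1 fail=0; on 'b' 0 → fail=20;  out {7}∪{5}={5,7}
  n3('caa'): parent n2 fail=12; on 'a' 12→0 → fail=12;  out ∅∪∅=∅
  n8('cca'): parent n7 fail=1; on 'a' 1 → fail=2;  out ∅∪∅=∅
  n14('acb'): parent n13 fail=1; on 'b' 1 → fail=23;  out {2}∪{5,7}={2,5,7}
  n16('abb'): parent n15 fail=20; on 'b' 20→0 → fail=20;  out ∅∪{5}={5}
  n21('acc'): parent n13 fail=1; on 'c' 1 → fail=7;  out ∅∪{3}={3}
  n4('caac'): parent n3 fail=12; on 'c' 12 → fail=13;  out ∅∪∅=∅
  n9('ccac'): parent n8 fail=2; on 'c' 2→12 → fail=13;  out ∅∪∅=∅
  n17('abba'): parent n16 fail=20; on 'a' 20→0 → fail=12;  out ∅∪∅=∅
  n22('accc'): parent n21 fail=7; on 'c' 7→1 → fail=7;  out {6}∪{3}={3,6}
  n5('caacb'): parent n4 fail=13; on 'b' 13 → fail=14;  out ∅∪{2,5,7}={2,5,7}
  n10('ccacb'): parent n9 fail=13; on 'b' 13 → fail=14;  out ∅∪{2,5,7}={2,5,7}
  n18('abbab'): parent n17 fail=12; on 'b' 12 → fail=15;  out ∅∪{5}={5}
  n6('caacbb'): parent n5 fail=14; on 'b' 14→23→20→0 → fail=20;  out {0}∪{5}={0,5}
  n11('ccacba'): parent n10 fail=14; on 'a' 14→23→20→0 → fail=12;  out {1}∪∅={1}
  n19('abbaba'): parent n18 fail=15; on 'a' 15→20→0 → fail=12;  out {4}∪∅={4}

Run:
pos 0 'c': at 1
pos 1 'c': at 7  emit P3@[0:1]
pos 2 'b': at 23 ·f  emit P5@[2:2],P7@[1:2]
pos 3 'c': at 1 ·f
pos 4 'a': at 2
pos 5 'b': at 15 ·f  emit P5@[5:5]
pos 6 'b': at 16  emit P5@[6:6]
pos 7 'a': at 17
pos 8 'b': at 18  emit P5@[8:8]
pos 9 'a': at 19  emit P4@[4:9]
pos 10 'b': at 15 ·f  emit P5@[10:10]
pos 11 'c': at 1 ·f
pos 12 'c': at 7  emit P3@[11:12]
pos 13 'a': at 8
pos 14 'c': at 9
pos 15 'b': at 10  emit P2@[13:15],P5@[15:15],P7@[14:15]
pos 16 'b': at 20 ·f  emit P5@[16:16]
pos 17 'b': at 20 ·f  emit P5@[17:17]
pos 18 'c': at 1 ·f
pos 19 'c': at 7  emit P3@[18:19]
pos 20 'a': at 8
pos 21 'c': at 9
pos 22 'b': at 10  emit P2@[20:22],P5@[22:22],P7@[21:22]
pos 23 'a': at 11  emit P1@[18:23]
pos 24 'a': at 12 ·f
pos 25 'a': at 12 ·f
pos 26 'c': at 13
pos 27 'c': at 21  emit P3@[26:27]
pos 28 'c': at 22  emit P3@[27:28],P6@[25:28]
pos 29 'c': at 7 ·f  emit P3@[28:29]
pos 30 'a': at 8
pos 31 'b': at 15 ·f  emit P5@[31:31]
pos 32 'c': at 1 ·f
pos 33 'c': at 7  emit P3@[32:33]
pos 34 'c': at 7 ·f  emit P3@[33:34]
pos 35 'a': at 8
pos 36 'a': at 3 ·f
pos 37 'c': at 4
pos 38 'b': at 5  emit P2@[36:38],P5@[38:38],P7@[37:38]
pos 39 'b': at 6  emit P0@[34:39],P5@[39:39]
pos 40 'b': at 20 ·f  emit P5@[40:40]
pos 41 'a': at 12 ·f
pos 42 'b': at 15  emit P5@[42:42]
pos 43 'b': at 16  emit P5@[43:43]
pos 44 'a': at 17
pos 45 'b': at 18  emit P5@[45:45]
pos 46 'a': at 19  emit P4@[41:46]

Matches: [[1,3],[2,5],[2,7],[5,5],[6,5],[8,5],[9,4],[10,5],[12,3],[15,2],[15,5],[15,7],[16,5],[17,5],[19,3],[22,2],[22,5],[22,7],[23,1],[27,3],[28,3],[28,6],[29,3],[31,5],[33,3],[34,3],[38,2],[38,5],[38,7],[39,0],[39,5],[40,5],[42,5],[43,5],[45,5],[46,4]]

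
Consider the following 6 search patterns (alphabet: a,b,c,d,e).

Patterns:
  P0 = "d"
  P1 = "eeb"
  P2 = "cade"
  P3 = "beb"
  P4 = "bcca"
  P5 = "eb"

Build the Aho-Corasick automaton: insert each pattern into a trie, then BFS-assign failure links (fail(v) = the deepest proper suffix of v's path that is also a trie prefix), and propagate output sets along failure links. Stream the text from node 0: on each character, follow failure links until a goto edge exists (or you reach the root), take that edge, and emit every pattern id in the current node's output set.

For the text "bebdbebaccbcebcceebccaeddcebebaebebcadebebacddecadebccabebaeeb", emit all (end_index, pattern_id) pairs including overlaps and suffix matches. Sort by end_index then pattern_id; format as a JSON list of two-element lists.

Construct AC machine:
Trie nodes:
  n0 'ε': b→9 c→5 d→1 e→2
  n1 'd': ·  ←P0
  n2 'e': b→15 e→3
  n3 'ee': b→4
  n4 'eeb': ·  ←P1
  n5 'c': a→6
  n6 'ca': d→7
  n7 'cad': e→8
  n8 'cade': ·  ←P2
  n9 'b': c→12 e→10
  n10 'be': b→11
  n11 'beb': ·  ←P3
  n12 'bc': c→13
  n13 'bcc': a→14
  n14 'bcca': ·  ←P4
  n15 'eb': ·  ←P5

BFS fail/out derivation:
  fail(1) 'd': from fail(0)=0 chase 'd': 0 ⇒ 0;  out={0}∪out(0)={0}
  fail(2) 'e': from fail(0)=0 chase 'e': 0 ⇒ 0;  out=∅∪out(0)=∅
  fail(5) 'c': from fail(0)=0 chase 'c': 0 ⇒ 0;  out=∅∪out(0)=∅
  fail(9) 'b': from fail(0)=0 chase 'b': 0 ⇒ 0;  out=∅∪out(0)=∅
  fail(3) 'ee': from fail(2)=0 chase 'e': 0 ⇒ 2;  out=∅∪out(2)=∅
  fail(6) 'ca': from fail(5)=0 chase 'a': 0 ⇒ 0;  out=∅∪out(0)=∅
  fail(10) 'be': from fail(9)=0 chase 'e': 0 ⇒ 2;  out=∅∪out(2)=∅
  fail(12) 'bc': from fail(9)=0 chase 'c': 0 ⇒ 5;  out=∅∪out(5)=∅
  fail(15) 'eb': from fail(2)=0 chase 'b': 0 ⇒ 9;  out={5}∪out(9)={5}
  fail(4) 'eeb': from fail(3)=2 chase 'b': 2 ⇒ 15;  out={1}∪out(15)={1,5}
  fail(7) 'cad': from fail(6)=0 chase 'd': 0 ⇒ 1;  out=∅∪out(1)={0}
  fail(11) 'beb': from fail(10)=2 chase 'b': 2 ⇒ 15;  out={3}∪out(15)={3,5}
  fail(13) 'bcc': from fail(12)=5 chase 'c': 5→0 ⇒ 5;  out=∅∪out(5)=∅
  fail(8) 'cade': from fail(7)=1 chase 'e': 1→0 ⇒ 2;  out={2}∪out(2)={2}
  fail(14) 'bcca': from fail(13)=5 chase 'a': 5 ⇒ 6;  out={4}∪out(6)={4}

Text stream:
i=0 'b': node 0→9
i=1 'e': node 9→10
i=2 'b': node 10→11  emit P3@[0:2],P5@[1:2]
i=3 'd': node 11→1 (fail-walked)  emit P0@[3:3]
i=4 'b': node 1→9 (fail-walked)
i=5 'e': node 9→10
i=6 'b': node 10→11  emit P3@[4:6],P5@[5:6]
i=7 'a': node 11→0 (fail-walked)
i=8 'c': node 0→5
i=9 'c': node 5→5 (fail-walked)
i=10 'b': node 5→9 (fail-walked)
i=11 'c': node 9→12
i=12 'e': node 12→2 (fail-walked)
i=13 'b': node 2→15  emit P5@[12:13]
i=14 'c': node 15→12 (fail-walked)
i=15 'c': node 12→13
i=16 'e': node 13→2 (fail-walked)
i=17 'e': node 2→3
i=18 'b': node 3→4  emit P1@[16:18],P5@[17:18]
i=19 'c': node 4→12 (fail-walked)
i=20 'c': node 12→13
i=21 'a': node 13→14  emit P4@[18:21]
i=22 'e': node 14→2 (fail-walked)
i=23 'd': node 2→1 (fail-walked)  emit P0@[23:23]
i=24 'd': node 1→1 (fail-walked)  emit P0@[24:24]
i=25 'c': node 1→5 (fail-walked)
i=26 'e': node 5→2 (fail-walked)
i=27 'b': node 2→15  emit P5@[26:27]
i=28 'e': node 15→10 (fail-walked)
i=29 'b': node 10→11  emit P3@[27:29],P5@[28:29]
i=30 'a': node 11→0 (fail-walked)
i=31 'e': node 0→2
i=32 'b': node 2→15  emit P5@[31:32]
i=33 'e': node 15→10 (fail-walked)
i=34 'b': node 10→11  emit P3@[32:34],P5@[33:34]
i=35 'c': node 11→12 (fail-walked)
i=36 'a': node 12→6 (fail-walked)
i=37 'd': node 6→7  emit P0@[37:37]
i=38 'e': node 7→8  emit P2@[35:38]
i=39 'b': node 8→15 (fail-walked)  emit P5@[38:39]
i=40 'e': node 15→10 (fail-walked)
i=41 'b': node 10→11  emit P3@[39:41],P5@[40:41]
i=42 'a': node 11→0 (fail-walked)
i=43 'c': node 0→5
i=44 'd': node 5→1 (fail-walked)  emit P0@[44:44]
i=45 'd': node 1→1 (fail-walked)  emit P0@[45:45]
i=46 'e': node 1→2 (fail-walked)
i=47 'c': node 2→5 (fail-walked)
i=48 'a': node 5→6
i=49 'd': node 6→7  emit P0@[49:49]
i=50 'e': node 7→8  emit P2@[47:50]
i=51 'b': node 8→15 (fail-walked)  emit P5@[50:51]
i=52 'c': node 15→12 (fail-walked)
i=53 'c': node 12→13
i=54 'a': node 13→14  emit P4@[51:54]
i=55 'b': node 14→9 (fail-walked)
i=56 'e': node 9→10
i=57 'b': node 10→11  emit P3@[55:57],P5@[56:57]
i=58 'a': node 11→0 (fail-walked)
i=59 'e': node 0→2
i=60 'e': node 2→3
i=61 'b': node 3→4  emit P1@[59:61],P5@[60:61]

Matches: [[2,3],[2,5],[3,0],[6,3],[6,5],[13,5],[18,1],[18,5],[21,4],[23,0],[24,0],[27,5],[29,3],[29,5],[32,5],[34,3],[34,5],[37,0],[38,2],[39,5],[41,3],[41,5],[44,0],[45,0],[49,0],[50,2],[51,5],[54,4],[57,3],[57,5],[61,1],[61,5]]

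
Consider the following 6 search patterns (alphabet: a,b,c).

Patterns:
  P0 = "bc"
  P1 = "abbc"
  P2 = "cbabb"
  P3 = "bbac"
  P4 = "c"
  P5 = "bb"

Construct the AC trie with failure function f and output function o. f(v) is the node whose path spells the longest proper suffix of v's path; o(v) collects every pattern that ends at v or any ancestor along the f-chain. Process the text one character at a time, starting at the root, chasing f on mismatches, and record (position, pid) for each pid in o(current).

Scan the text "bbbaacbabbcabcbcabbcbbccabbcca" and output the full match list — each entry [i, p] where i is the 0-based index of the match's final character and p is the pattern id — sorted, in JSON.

Build:
Trie nodes:
  n0 'ε': a→3 b→1 c→7
  n1 'b': b→12 c→2
  n2 'bc': ·  ←P0
  n3 'a': b→4
  n4 'ab': b→5
  n5 'abb': c→6
  n6 'abbc': ·  ←P1
  n7 'c': b→8  ←P4
  n8 'cb': a→9
  n9 'cba': b→10
  n10 'cbab': b→11
  n11 'cbabb': ·  ←P2
  n12 'bb': a→13  ←P5
  n13 'bba': c→14
  n14 'bbac': ·  ←P3

Failure links (BFS by depth):
  fail(1) 'b': from fail(0)=0 chase 'b': 0 ⇒ 0;  out=∅∪out(0)=∅
  fail(3) 'a': from fail(0)=0 chase 'a': 0 ⇒ 0;  out=∅∪out(0)=∅
  fail(7) 'c': from fail(0)=0 chase 'c': 0 ⇒ 0;  out={4}∪out(0)={4}
  fail(2) 'bc': from fail(1)=0 chase 'c': 0 ⇒ 7;  out={0}∪out(7)={0,4}
  fail(4) 'ab': from fail(3)=0 chase 'b': 0 ⇒ 1;  out=∅∪out(1)=∅
  fail(8) 'cb': from fail(7)=0 chase 'b': 0 ⇒ 1;  out=∅∪out(1)=∅
  fail(12) 'bb': from fail(1)=0 chase 'b': 0 ⇒ 1;  out={5}∪out(1)={5}
  fail(5) 'abb': from fail(4)=1 chase 'b': 1 ⇒ 12;  out=∅∪out(12)={5}
  fail(9) 'cba': from fail(8)=1 chase 'a': 1→0 ⇒ 3;  out=∅∪out(3)=∅
  fail(13) 'bba': from fail(12)=1 chase 'a': 1→0 ⇒ 3;  out=∅∪out(3)=∅
  fail(6) 'abbc': from fail(5)=12 chase 'c': 12→1 ⇒ 2;  out={1}∪out(2)={0,1,4}
  fail(10) 'cbab': from fail(9)=3 chase 'b': 3 ⇒ 4;  out=∅∪out(4)=∅
  fail(14) 'bbac': from fail(13)=3 chase 'c': 3→0 ⇒ 7;  out={3}∪out(7)={3,4}
  fail(11) 'cbabb': from fail(10)=4 chase 'b': 4 ⇒ 5;  out={2}∪out(5)={2,5}

Text stream:
[0] read 'b'  n0⇒n1
[1] read 'b'  n1⇒n12  → match P5@[0:1]
[2] read 'b'  n12⇒n12 (via fail)  → match P5@[1:2]
[3] read 'a'  n12⇒n13
[4] read 'a'  n13⇒n3 (via fail)
[5] read 'c'  n3⇒n7 (via fail)  → match P4@[5:5]
[6] read 'b'  n7⇒n8
[7] read 'a'  n8⇒n9
[8] read 'b'  n9⇒n10
[9] read 'b'  n10⇒n11  → match P2@[5:9],P5@[8:9]
[10] read 'c'  n11⇒n6 (via fail)  → match P0@[9:10],P1@[7:10],P4@[10:10]
[11] read 'a'  n6⇒n3 (via fail)
[12] read 'b'  n3⇒n4
[13] read 'c'  n4⇒n2 (via fail)  → match P0@[12:13],P4@[13:13]
[14] read 'b'  n2⇒n8 (via fail)
[15] read 'c'  n8⇒n2 (via fail)  → match P0@[14:15],P4@[15:15]
[16] read 'a'  n2⇒n3 (via fail)
[17] read 'b'  n3⇒n4
[18] read 'b'  n4⇒n5  → match P5@[17:18]
[19] read 'c'  n5⇒n6  → match P0@[18:19],P1@[16:19],P4@[19:19]
[20] read 'b'  n6⇒n8 (via fail)
[21] read 'b'  n8⇒n12 (via fail)  → match P5@[20:21]
[22] read 'c'  n12⇒n2 (via fail)  → match P0@[21:22],P4@[22:22]
[23] read 'c'  n2⇒n7 (via fail)  → match P4@[23:23]
[24] read 'a'  n7⇒n3 (via fail)
[25] read 'b'  n3⇒n4
[26] read 'b'  n4⇒n5  → match P5@[25:26]
[27] read 'c'  n5⇒n6  → match P0@[26:27],P1@[24:27],P4@[27:27]
[28] read 'c'  n6⇒n7 (via fail)  → match P4@[28:28]
[29] read 'a'  n7⇒n3 (via fail)

All matches (sorted): [[1,5],[2,5],[5,4],[9,2],[9,5],[10,0],[10,1],[10,4],[13,0],[13,4],[15,0],[15,4],[18,5],[19,0],[19,1],[19,4],[21,5],[22,0],[22,4],[23,4],[26,5],[27,0],[27,1],[27,4],[28,4]]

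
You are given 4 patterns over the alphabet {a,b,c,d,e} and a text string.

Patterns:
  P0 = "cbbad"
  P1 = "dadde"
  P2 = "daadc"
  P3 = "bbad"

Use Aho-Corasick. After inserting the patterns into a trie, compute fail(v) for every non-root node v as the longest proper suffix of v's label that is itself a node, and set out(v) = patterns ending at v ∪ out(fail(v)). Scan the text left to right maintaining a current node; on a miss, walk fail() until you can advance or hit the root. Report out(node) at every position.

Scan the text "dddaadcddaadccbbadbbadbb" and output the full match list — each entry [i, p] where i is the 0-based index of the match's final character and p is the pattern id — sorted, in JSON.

Build automaton:
Trie nodes:
  n0 'ε': b→14 c→1 d→6
  n1 'c': b→2
  n2 'cb': b→3
  n3 'cbb': a→4
  n4 'cbba': d→5
  n5 'cbbad': ·  [P0 ends]
  n6 'd': a→7
  n7 'da': a→11 d→8
  n8 'dad': d→9
  n9 'dadd': e→10
  n10 'dadde': ·  [P1 ends]
  n11 'daa': d→12
  n12 'daad': c→13
  n13 'daadc': ·  [P2 ends]
  n14 'b': b→15
  n15 'bb': a→16
  n16 'bba': d→17
  n17 'bbad': ·  [P3 ends]

Failure links (BFS by depth):
  fail(1) 'c': from fail(0)=0 chase 'c': 0 ⇒ 0;  out=∅∪out(0)=∅
  fail(6) 'd': from fail(0)=0 chase 'd': 0 ⇒ 0;  out=∅∪out(0)=∅
  fail(14) 'b': from fail(0)=0 chase 'b': 0 ⇒ 0;  out=∅∪out(0)=∅
  fail(2) 'cb': from fail(1)=0 chase 'b': 0 ⇒ 14;  out=∅∪out(14)=∅
  fail(7) 'da': from fail(6)=0 chase 'a': 0 ⇒ 0;  out=∅∪out(0)=∅
  fail(15) 'bb': from fail(14)=0 chase 'b': 0 ⇒ 14;  out=∅∪out(14)=∅
  fail(3) 'cbb': from fail(2)=14 chase 'b': 14 ⇒ 15;  out=∅∪out(15)=∅
  fail(8) 'dad': from fail(7)=0 chase 'd': 0 ⇒ 6;  out=∅∪out(6)=∅
  fail(11) 'daa': from fail(7)=0 chase 'a': 0 ⇒ 0;  out=∅∪out(0)=∅
  fail(16) 'bba': from fail(15)=14 chase 'a': 14→0 ⇒ 0;  out=∅∪out(0)=∅
  fail(4) 'cbba': from fail(3)=15 chase 'a': 15 ⇒ 16;  out=∅∪out(16)=∅
  fail(9) 'dadd': from fail(8)=6 chase 'd': 6→0 ⇒ 6;  out=∅∪out(6)=∅
  fail(12) 'daad': from fail(11)=0 chase 'd': 0 ⇒ 6;  out=∅∪out(6)=∅
  fail(17) 'bbad': from fail(16)=0 chase 'd': 0 ⇒ 6;  out={3}∪out(6)={3}
  fail(5) 'cbbad': from fail(4)=16 chase 'd': 16 ⇒ 17;  out={0}∪out(17)={0,3}
  fail(10) 'dadde': from fail(9)=6 chase 'e': 6→0 ⇒ 0;  out={1}∪out(0)={1}
  fail(13) 'daadc': from fail(12)=6 chase 'c': 6→0 ⇒ 1;  out={2}∪out(1)={2}

Run:
[0] read 'd'  n0⇒n6
[1] read 'd'  n6⇒n6 (fail-walked)
[2] read 'd'  n6⇒n6 (fail-walked)
[3] read 'a'  n6⇒n7
[4] read 'a'  n7⇒n11
[5] read 'd'  n11⇒n12
[6] read 'c'  n12⇒n13  emit P2@[2:6]
[7] read 'd'  n13⇒n6 (fail-walked)
[8] read 'd'  n6⇒n6 (fail-walked)
[9] read 'a'  n6⇒n7
[10] read 'a'  n7⇒n11
[11] read 'd'  n11⇒n12
[12] read 'c'  n12⇒n13  emit P2@[8:12]
[13] read 'c'  n13⇒n1 (fail-walked)
[14] read 'b'  n1⇒n2
[15] read 'b'  n2⇒n3
[16] read 'a'  n3⇒n4
[17] read 'd'  n4⇒n5  emit P0@[13:17],P3@[14:17]
[18] read 'b'  n5⇒n14 (fail-walked)
[19] read 'b'  n14⇒n15
[20] read 'a'  n15⇒n16
[21] read 'd'  n16⇒n17  emit P3@[18:21]
[22] read 'b'  n17⇒n14 (fail-walked)
[23] read 'b'  n14⇒n15

Result: [[6,2],[12,2],[17,0],[17,3],[21,3]]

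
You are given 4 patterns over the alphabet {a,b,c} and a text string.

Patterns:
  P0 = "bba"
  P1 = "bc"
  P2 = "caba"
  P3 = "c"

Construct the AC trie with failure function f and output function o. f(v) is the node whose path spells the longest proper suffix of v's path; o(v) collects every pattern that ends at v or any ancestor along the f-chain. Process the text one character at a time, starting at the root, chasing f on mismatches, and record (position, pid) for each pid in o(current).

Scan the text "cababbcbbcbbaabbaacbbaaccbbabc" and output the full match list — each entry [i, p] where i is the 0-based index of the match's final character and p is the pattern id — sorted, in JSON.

Build automaton:
Trie nodes:
  0='ε' goto b→1 c→5
  1='b' goto b→2 c→4
  2='bb' goto a→3
  3='bba' goto ·  ←P0
  4='bc' goto ·  ←P1
  5='c' goto a→6  ←P3
  6='ca' goto b→7
  7='cab' goto a→8
  8='caba' goto ·  ←P2

Failure links (BFS by depth):
  n1('b'): parent n0 fail=0; on 'b' 0 → fail=0;  out ∅∪∅=∅
  n5('c'): parent n0 fail=0; on 'c' 0 → fail=0;  out {3}∪∅={3}
  n2('bb'): parent n1 fail=0; on 'b' 0 → fail=1;  out ∅∪∅=∅
  n4('bc'): parent n1 fail=0; on 'c' 0 → fail=5;  out {1}∪{3}={1,3}
  n6('ca'): parent n5 fail=0; on 'a' 0 → fail=0;  out ∅∪∅=∅
  n3('bba'): parent n2 fail=1; on 'a' 1→0 → fail=0;  out {0}∪∅={0}
  n7('cab'): parent n6 fail=0; on 'b' 0 → fail=1;  out ∅∪∅=∅
  n8('caba'): parent n7 fail=1; on 'a' 1→0 → fail=0;  out {2}∪∅={2}

Run:
pos 0 'c': at 5  emit P3@[0:0]
pos 1 'a': at 6
pos 2 'b': at 7
pos 3 'a': at 8  emit P2@[0:3]
pos 4 'b': at 1 (fail-walked)
pos 5 'b': at 2
pos 6 'c': at 4 (fail-walked)  emit P1@[5:6],P3@[6:6]
pos 7 'b': at 1 (fail-walked)
pos 8 'b': at 2
pos 9 'c': at 4 (fail-walked)  emit P1@[8:9],P3@[9:9]
pos 10 'b': at 1 (fail-walked)
pos 11 'b': at 2
pos 12 'a': at 3  emit P0@[10:12]
pos 13 'a': at 0 (fail-walked)
pos 14 'b': at 1
pos 15 'b': at 2
pos 16 'a': at 3  emit P0@[14:16]
pos 17 'a': at 0 (fail-walked)
pos 18 'c': at 5  emit P3@[18:18]
pos 19 'b': at 1 (fail-walked)
pos 20 'b': at 2
pos 21 'a': at 3  emit P0@[19:21]
pos 22 'a': at 0 (fail-walked)
pos 23 'c': at 5  emit P3@[23:23]
pos 24 'c': at 5 (fail-walked)  emit P3@[24:24]
pos 25 'b': at 1 (fail-walked)
pos 26 'b': at 2
pos 27 'a': at 3  emit P0@[25:27]
pos 28 'b': at 1 (fail-walked)
pos 29 'c': at 4  emit P1@[28:29],P3@[29:29]

Result: [[0,3],[3,2],[6,1],[6,3],[9,1],[9,3],[12,0],[16,0],[18,3],[21,0],[23,3],[24,3],[27,0],[29,1],[29,3]]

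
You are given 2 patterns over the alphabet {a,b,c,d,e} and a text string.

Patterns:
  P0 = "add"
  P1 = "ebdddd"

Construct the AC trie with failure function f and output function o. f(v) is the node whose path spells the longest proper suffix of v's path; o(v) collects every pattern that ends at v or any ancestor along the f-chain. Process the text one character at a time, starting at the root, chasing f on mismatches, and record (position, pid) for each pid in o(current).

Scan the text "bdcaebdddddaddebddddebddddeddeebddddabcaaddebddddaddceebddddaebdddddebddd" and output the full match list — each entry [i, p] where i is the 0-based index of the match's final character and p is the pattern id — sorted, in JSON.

Construct AC machine:
Trie nodes:
  0='ε' goto a→1 e→4
  1='a' goto d→2
  2='ad' goto d→3
  3='add' goto ·  [P0 ends]
  4='e' goto b→5
  5='eb' goto d→6
  6='ebd' goto d→7
  7='ebdd' goto d→8
  8='ebddd' goto d→9
  9='ebdddd' goto ·  [P1 ends]

BFS fail/out derivation:
  n1('a'): parent n0 fail=0; on 'a' 0 → fail=0;  out ∅∪∅=∅
  n4('e'): parent n0 fail=0; on 'e' 0 → fail=0;  out ∅∪∅=∅
  n2('ad'): parent n1 fail=0; on 'd' 0 → fail=0;  out ∅∪∅=∅
  n5('eb'): parent n4 fail=0; on 'b' 0 → fail=0;  out ∅∪∅=∅
  n3('add'): parent n2 fail=0; on 'd' 0 → fail=0;  out {0}∪∅={0}
  n6('ebd'): parent n5 fail=0; on 'd' 0 → fail=0;  out ∅∪∅=∅
  n7('ebdd'): parent n6 fail=0; on 'd' 0 → fail=0;  out ∅∪∅=∅
  n8('ebddd'): parent n7 fail=0; on 'd' 0 → fail=0;  out ∅∪∅=∅
  n9('ebdddd'): parent n8 fail=0; on 'd' 0 → fail=0;  out {1}∪∅={1}

Scan:
pos 0 'b': at 0
pos 1 'd': at 0
pos 2 'c': at 0
pos 3 'a': at 1
pos 4 'e': at 4 ·f
pos 5 'b': at 5
pos 6 'd': at 6
pos 7 'd': at 7
pos 8 'd': at 8
pos 9 'd': at 9  → match P1@[4:9]
pos 10 'd': at 0 ·f
pos 11 'a': at 1
pos 12 'd': at 2
pos 13 'd': at 3  → match P0@[11:13]
pos 14 'e': at 4 ·f
pos 15 'b': at 5
pos 16 'd': at 6
pos 17 'd': at 7
pos 18 'd': at 8
pos 19 'd': at 9  → match P1@[14:19]
pos 20 'e': at 4 ·f
pos 21 'b': at 5
pos 22 'd': at 6
pos 23 'd': at 7
pos 24 'd': at 8
pos 25 'd': at 9  → match P1@[20:25]
pos 26 'e': at 4 ·f
pos 27 'd': at 0 ·f
pos 28 'd': at 0
pos 29 'e': at 4
pos 30 'e': at 4 ·f
pos 31 'b': at 5
pos 32 'd': at 6
pos 33 'd': at 7
pos 34 'd': at 8
pos 35 'd': at 9  → match P1@[30:35]
pos 36 'a': at 1 ·f
pos 37 'b': at 0 ·f
pos 38 'c': at 0
pos 39 'a': at 1
pos 40 'a': at 1 ·f
pos 41 'd': at 2
pos 42 'd': at 3  → match P0@[40:42]
pos 43 'e': at 4 ·f
pos 44 'b': at 5
pos 45 'd': at 6
pos 46 'd': at 7
pos 47 'd': at 8
pos 48 'd': at 9  → match P1@[43:48]
pos 49 'a': at 1 ·f
pos 50 'd': at 2
pos 51 'd': at 3  → match P0@[49:51]
pos 52 'c': at 0 ·f
pos 53 'e': at 4
pos 54 'e': at 4 ·f
pos 55 'b': at 5
pos 56 'd': at 6
pos 57 'd': at 7
pos 58 'd': at 8
pos 59 'd': at 9  → match P1@[54:59]
pos 60 'a': at 1 ·f
pos 61 'e': at 4 ·f
pos 62 'b': at 5
pos 63 'd': at 6
pos 64 'd': at 7
pos 65 'd': at 8
pos 66 'd': at 9  → match P1@[61:66]
pos 67 'd': at 0 ·f
pos 68 'e': at 4
pos 69 'b': at 5
pos 70 'd': at 6
pos 71 'd': at 7
pos 72 'd': at 8

All matches (sorted): [[9,1],[13,0],[19,1],[25,1],[35,1],[42,0],[48,1],[51,0],[59,1],[66,1]]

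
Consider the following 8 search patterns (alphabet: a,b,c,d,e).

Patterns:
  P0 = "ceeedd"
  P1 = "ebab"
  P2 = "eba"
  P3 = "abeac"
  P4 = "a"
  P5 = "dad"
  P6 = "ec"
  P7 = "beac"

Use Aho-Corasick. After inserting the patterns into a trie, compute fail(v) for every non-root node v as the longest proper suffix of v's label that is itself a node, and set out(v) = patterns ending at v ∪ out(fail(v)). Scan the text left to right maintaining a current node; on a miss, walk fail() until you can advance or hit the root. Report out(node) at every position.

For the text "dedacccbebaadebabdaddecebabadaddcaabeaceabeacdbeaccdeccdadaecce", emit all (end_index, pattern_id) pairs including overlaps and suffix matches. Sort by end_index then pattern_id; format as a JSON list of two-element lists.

Build:
Trie nodes:
  n0 'ε': a→11 b→20 c→1 d→16 e→7
  n1 'c': e→2
  n2 'ce': e→3
  n3 'cee': e→4
  n4 'ceee': d→5
  n5 'ceeed': d→6
  n6 'ceeedd': ·  ←P0
  n7 'e': b→8 c→19
  n8 'eb': a→9
  n9 'eba': b→10  ←P2
  n10 'ebab': ·  ←P1
  n11 'a': b→12  ←P4
  n12 'ab': e→13
  n13 'abe': a→14
  n14 'abea': c→15
  n15 'abeac': ·  ←P3
  n16 'd': a→17
  n17 'da': d→18
  n18 'dad': ·  ←P5
  n19 'ec': ·  ←P6
  n20 'b': e→21
  n21 'be': a→22
  n22 'bea': c→23
  n23 'beac': ·  ←P7

Failure links (BFS by depth):
  fail(1) 'c': from fail(0)=0 chase 'c': 0 ⇒ 0;  out=∅∪out(0)=∅
  fail(7) 'e': from fail(0)=0 chase 'e': 0 ⇒ 0;  out=∅∪out(0)=∅
  fail(11) 'a': from fail(0)=0 chase 'a': 0 ⇒ 0;  out={4}∪out(0)={4}
  fail(16) 'd': from fail(0)=0 chase 'd': 0 ⇒ 0;  out=∅∪out(0)=∅
  fail(20) 'b': from fail(0)=0 chase 'b': 0 ⇒ 0;  out=∅∪out(0)=∅
  fail(2) 'ce': from fail(1)=0 chase 'e': 0 ⇒ 7;  out=∅∪out(7)=∅
  fail(8) 'eb': from fail(7)=0 chase 'b': 0 ⇒ 20;  out=∅∪out(20)=∅
  fail(12) 'ab': from fail(11)=0 chase 'b': 0 ⇒ 20;  out=∅∪out(20)=∅
  fail(17) 'da': from fail(16)=0 chase 'a': 0 ⇒ 11;  out=∅∪out(11)={4}
  fail(19) 'ec': from fail(7)=0 chase 'c': 0 ⇒ 1;  out={6}∪out(1)={6}
  fail(21) 'be': from fail(20)=0 chase 'e': 0 ⇒ 7;  out=∅∪out(7)=∅
  fail(3) 'cee': from fail(2)=7 chase 'e': 7→0 ⇒ 7;  out=∅∪out(7)=∅
  fail(9) 'eba': from fail(8)=20 chase 'a': 20→0 ⇒ 11;  out={2}∪out(11)={2,4}
  fail(13) 'abe': from fail(12)=20 chase 'e': 20 ⇒ 21;  out=∅∪out(21)=∅
  fail(18) 'dad': from fail(17)=11 chase 'd': 11→0 ⇒ 16;  out={5}∪out(16)={5}
  fail(22) 'bea': from fail(21)=7 chase 'a': 7→0 ⇒ 11;  out=∅∪out(11)={4}
  fail(4) 'ceee': from fail(3)=7 chase 'e': 7→0 ⇒ 7;  out=∅∪out(7)=∅
  fail(10) 'ebab': from fail(9)=11 chase 'b': 11 ⇒ 12;  out={1}∪out(12)={1}
  fail(14) 'abea': from fail(13)=21 chase 'a': 21 ⇒ 22;  out=∅∪out(22)={4}
  fail(23) 'beac': from fail(22)=11 chase 'c': 11→0 ⇒ 1;  out={7}∪out(1)={7}
  fail(5) 'ceeed': from fail(4)=7 chase 'd': 7→0 ⇒ 16;  out=∅∪out(16)=∅
  fail(15) 'abeac': from fail(14)=22 chase 'c': 22 ⇒ 23;  out={3}∪out(23)={3,7}
  fail(6) 'ceeedd': from fail(5)=16 chase 'd': 16→0 ⇒ 16;  out={0}∪out(16)={0}

Text stream:
i=0 'd': node 0→16
i=1 'e': node 16→7 (via fail)
i=2 'd': node 7→16 (via fail)
i=3 'a': node 16→17  → match P4@[3:3]
i=4 'c': node 17→1 (via fail)
i=5 'c': node 1→1 (via fail)
i=6 'c': node 1→1 (via fail)
i=7 'b': node 1→20 (via fail)
i=8 'e': node 20→21
i=9 'b': node 21→8 (via fail)
i=10 'a': node 8→9  → match P2@[8:10],P4@[10:10]
i=11 'a': node 9→11 (via fail)  → match P4@[11:11]
i=12 'd': node 11→16 (via fail)
i=13 'e': node 16→7 (via fail)
i=14 'b': node 7→8
i=15 'a': node 8→9  → match P2@[13:15],P4@[15:15]
i=16 'b': node 9→10  → match P1@[13:16]
i=17 'd': node 10→16 (via fail)
i=18 'a': node 16→17  → match P4@[18:18]
i=19 'd': node 17→18  → match P5@[17:19]
i=20 'd': node 18→16 (via fail)
i=21 'e': node 16→7 (via fail)
i=22 'c': node 7→19  → match P6@[21:22]
i=23 'e': node 19→2 (via fail)
i=24 'b': node 2→8 (via fail)
i=25 'a': node 8→9  → match P2@[23:25],P4@[25:25]
i=26 'b': node 9→10  → match P1@[23:26]
i=27 'a': node 10→11 (via fail)  → match P4@[27:27]
i=28 'd': node 11→16 (via fail)
i=29 'a': node 16→17  → match P4@[29:29]
i=30 'd': node 17→18  → match P5@[28:30]
i=31 'd': node 18→16 (via fail)
i=32 'c': node 16→1 (via fail)
i=33 'a': node 1→11 (via fail)  → match P4@[33:33]
i=34 'a': node 11→11 (via fail)  → match P4@[34:34]
i=35 'b': node 11→12
i=36 'e': node 12→13
i=37 'a': node 13→14  → match P4@[37:37]
i=38 'c': node 14→15  → match P3@[34:38],P7@[35:38]
i=39 'e': node 15→2 (via fail)
i=40 'a': node 2→11 (via fail)  → match P4@[40:40]
i=41 'b': node 11→12
i=42 'e': node 12→13
i=43 'a': node 13→14  → match P4@[43:43]
i=44 'c': node 14→15  → match P3@[40:44],P7@[41:44]
i=45 'd': node 15→16 (via fail)
i=46 'b': node 16→20 (via fail)
i=47 'e': node 20→21
i=48 'a': node 21→22  → match P4@[48:48]
i=49 'c': node 22→23  → match P7@[46:49]
i=50 'c': node 23→1 (via fail)
i=51 'd': node 1→16 (via fail)
i=52 'e': node 16→7 (via fail)
i=53 'c': node 7→19  → match P6@[52:53]
i=54 'c': node 19→1 (via fail)
i=55 'd': node 1→16 (via fail)
i=56 'a': node 16→17  → match P4@[56:56]
i=57 'd': node 17→18  → match P5@[55:57]
i=58 'a': node 18→17 (via fail)  → match P4@[58:58]
i=59 'e': node 17→7 (via fail)
i=60 'c': node 7→19  → match P6@[59:60]
i=61 'c': node 19→1 (via fail)
i=62 'e': node 1→2

All matches (sorted): [[3,4],[10,2],[10,4],[11,4],[15,2],[15,4],[16,1],[18,4],[19,5],[22,6],[25,2],[25,4],[26,1],[27,4],[29,4],[30,5],[33,4],[34,4],[37,4],[38,3],[38,7],[40,4],[43,4],[44,3],[44,7],[48,4],[49,7],[53,6],[56,4],[57,5],[58,4],[60,6]]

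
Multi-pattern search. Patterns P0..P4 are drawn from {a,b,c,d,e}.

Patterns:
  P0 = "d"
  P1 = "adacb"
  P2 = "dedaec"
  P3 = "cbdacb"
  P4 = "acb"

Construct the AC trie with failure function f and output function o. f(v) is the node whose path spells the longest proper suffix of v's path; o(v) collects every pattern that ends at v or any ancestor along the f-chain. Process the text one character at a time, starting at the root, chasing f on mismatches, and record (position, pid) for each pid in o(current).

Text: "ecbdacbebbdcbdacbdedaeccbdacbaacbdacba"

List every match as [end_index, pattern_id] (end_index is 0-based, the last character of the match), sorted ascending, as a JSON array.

Construct AC machine:
Trie nodes:
  n0 'ε': a→2 c→12 d→1
  n1 'd': e→7  [P0 ends]
  n2 'a': c→18 d→3
  n3 'ad': a→4
  n4 'ada': c→5
  n5 'adac': b→6
  n6 'adacb': ·  [P1 ends]
  n7 'de': d→8
  n8 'ded': a→9
  n9 'deda': e→10
  n10 'dedae': c→11
  n11 'dedaec': ·  [P2 ends]
  n12 'c': b→13
  n13 'cb': d→14
  n14 'cbd': a→15
  n15 'cbda': c→16
  n16 'cbdac': b→17
  n17 'cbdacb': ·  [P3 ends]
  n18 'ac': b→19
  n19 'acb': ·  [P4 ends]

BFS fail/out derivation:
  n1('d'): parent n0 fail=0; on 'd' 0 → fail=0;  out {0}∪∅={0}
  n2('a'): parent n0 fail=0; on 'a' 0 → fail=0;  out ∅∪∅=∅
  n12('c'): parent n0 fail=0; on 'c' 0 → fail=0;  out ∅∪∅=∅
  n3('ad'): parent n2 fail=0; on 'd' 0 → fail=1;  out ∅∪{0}={0}
  n7('de'): parent n1 fail=0; on 'e' 0 → fail=0;  out ∅∪∅=∅
  n13('cb'): parent n12 fail=0; on 'b' 0 → fail=0;  out ∅∪∅=∅
  n18('ac'): parent n2 fail=0; on 'c' 0 → fail=12;  out ∅∪∅=∅
  n4('ada'): parent n3 fail=1; on 'a' 1→0 → fail=2;  out ∅∪∅=∅
  n8('ded'): parent n7 fail=0; on 'd' 0 → fail=1;  out ∅∪{0}={0}
  n14('cbd'): parent n13 fail=0; on 'd' 0 → fail=1;  out ∅∪{0}={0}
  n19('acb'): parent n18 fail=12; on 'b' 12 → fail=13;  out {4}∪∅={4}
  n5('adac'): parent n4 fail=2; on 'c' 2 → fail=18;  out ∅∪∅=∅
  n9('deda'): parent n8 fail=1; on 'a' 1→0 → fail=2;  out ∅∪∅=∅
  n15('cbda'): parent n14 fail=1; on 'a' 1→0 → fail=2;  out ∅∪∅=∅
  n6('adacb'): parent n5 fail=18; on 'b' 18 → fail=19;  out {1}∪{4}={1,4}
  n10('dedae'): parent n9 fail=2; on 'e' 2→0 → fail=0;  out ∅∪∅=∅
  n16('cbdac'): parent n15 fail=2; on 'c' 2 → fail=18;  out ∅∪∅=∅
  n11('dedaec'): parent n10 fail=0; on 'c' 0 → fail=12;  out {2}∪∅={2}
  n17('cbdacb'): parent n16 fail=18; on 'b' 18 → fail=19;  out {3}∪{4}={3,4}

Run:
i=0 'e': node 0→0
i=1 'c': node 0→12
i=2 'b': node 12→13
i=3 'd': node 13→14  emit P0@[3:3]
i=4 'a': node 14→15
i=5 'c': node 15→16
i=6 'b': node 16→17  emit P3@[1:6],P4@[4:6]
i=7 'e': node 17→0 ·f
i=8 'b': node 0→0
i=9 'b': node 0→0
i=10 'd': node 0→1  emit P0@[10:10]
i=11 'c': node 1→12 ·f
i=12 'b': node 12→13
i=13 'd': node 13→14  emit P0@[13:13]
i=14 'a': node 14→15
i=15 'c': node 15→16
i=16 'b': node 16→17  emit P3@[11:16],P4@[14:16]
i=17 'd': node 17→14 ·f  emit P0@[17:17]
i=18 'e': node 14→7 ·f
i=19 'd': node 7→8  emit P0@[19:19]
i=20 'a': node 8→9
i=21 'e': node 9→10
i=22 'c': node 10→11  emit P2@[17:22]
i=23 'c': node 11→12 ·f
i=24 'b': node 12→13
i=25 'd': node 13→14  emit P0@[25:25]
i=26 'a': node 14→15
i=27 'c': node 15→16
i=28 'b': node 16→17  emit P3@[23:28],P4@[26:28]
i=29 'a': node 17→2 ·f
i=30 'a': node 2→2 ·f
i=31 'c': node 2→18
i=32 'b': node 18→19  emit P4@[30:32]
i=33 'd': node 19→14 ·f  emit P0@[33:33]
i=34 'a': node 14→15
i=35 'c': node 15→16
i=36 'b': node 16→17  emit P3@[31:36],P4@[34:36]
i=37 'a': node 17→2 ·f

Matches: [[3,0],[6,3],[6,4],[10,0],[13,0],[16,3],[16,4],[17,0],[19,0],[22,2],[25,0],[28,3],[28,4],[32,4],[33,0],[36,3],[36,4]]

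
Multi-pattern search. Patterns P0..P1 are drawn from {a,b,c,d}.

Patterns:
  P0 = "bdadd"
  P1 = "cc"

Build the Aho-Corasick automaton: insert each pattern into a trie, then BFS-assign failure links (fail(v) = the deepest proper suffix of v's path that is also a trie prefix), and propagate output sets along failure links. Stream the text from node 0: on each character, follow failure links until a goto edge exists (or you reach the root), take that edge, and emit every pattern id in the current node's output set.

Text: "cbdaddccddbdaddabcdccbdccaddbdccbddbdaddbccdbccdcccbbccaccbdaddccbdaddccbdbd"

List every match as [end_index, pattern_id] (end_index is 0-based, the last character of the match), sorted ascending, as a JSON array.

Construct AC machine:
Trie (insert patterns):
  0='ε' goto b→1 c→6
  1='b' goto d→2
  2='bd' goto a→3
  3='bda' goto d→4
  4='bdad' goto d→5
  5='bdadd' goto ·  ←P0
  6='c' goto c→7
  7='cc' goto ·  ←P1

Failure links (BFS by depth):
  n1('b'): parent n0 fail=0; on 'b' 0 → fail=0;  out ∅∪∅=∅
  n6('c'): parent n0 fail=0; on 'c' 0 → fail=0;  out ∅∪∅=∅
  n2('bd'): parent n1 fail=0; on 'd' 0 → fail=0;  out ∅∪∅=∅
  n7('cc'): parent n6 fail=0; on 'c' 0 → fail=6;  out {1}∪∅={1}
  n3('bda'): parent n2 fail=0; on 'a' 0 → fail=0;  out ∅∪∅=∅
  n4('bdad'): parent n3 fail=0; on 'd' 0 → fail=0;  out ∅∪∅=∅
  n5('bdadd'): parent n4 fail=0; on 'd' 0 → fail=0;  out {0}∪∅={0}

Run:
[0] read 'c'  n0⇒n6
[1] read 'b'  n6⇒n1 (fail-walked)
[2] read 'd'  n1⇒n2
[3] read 'a'  n2⇒n3
[4] read 'd'  n3⇒n4
[5] read 'd'  n4⇒n5  emit P0@[1:5]
[6] read 'c'  n5⇒n6 (fail-walked)
[7] read 'c'  n6⇒n7  emit P1@[6:7]
[8] read 'd'  n7⇒n0 (fail-walked)
[9] read 'd'  n0⇒n0
[10] read 'b'  n0⇒n1
[11] read 'd'  n1⇒n2
[12] read 'a'  n2⇒n3
[13] read 'd'  n3⇒n4
[14] read 'd'  n4⇒n5  emit P0@[10:14]
[15] read 'a'  n5⇒n0 (fail-walked)
[16] read 'b'  n0⇒n1
[17] read 'c'  n1⇒n6 (fail-walked)
[18] read 'd'  n6⇒n0 (fail-walked)
[19] read 'c'  n0⇒n6
[20] read 'c'  n6⇒n7  emit P1@[19:20]
[21] read 'b'  n7⇒n1 (fail-walked)
[22] read 'd'  n1⇒n2
[23] read 'c'  n2⇒n6 (fail-walked)
[24] read 'c'  n6⇒n7  emit P1@[23:24]
[25] read 'a'  n7⇒n0 (fail-walked)
[26] read 'd'  n0⇒n0
[27] read 'd'  n0⇒n0
[28] read 'b'  n0⇒n1
[29] read 'd'  n1⇒n2
[30] read 'c'  n2⇒n6 (fail-walked)
[31] read 'c'  n6⇒n7  emit P1@[30:31]
[32] read 'b'  n7⇒n1 (fail-walked)
[33] read 'd'  n1⇒n2
[34] read 'd'  n2⇒n0 (fail-walked)
[35] read 'b'  n0⇒n1
[36] read 'd'  n1⇒n2
[37] read 'a'  n2⇒n3
[38] read 'd'  n3⇒n4
[39] read 'd'  n4⇒n5  emit P0@[35:39]
[40] read 'b'  n5⇒n1 (fail-walked)
[41] read 'c'  n1⇒n6 (fail-walked)
[42] read 'c'  n6⇒n7  emit P1@[41:42]
[43] read 'd'  n7⇒n0 (fail-walked)
[44] read 'b'  n0⇒n1
[45] read 'c'  n1⇒n6 (fail-walked)
[46] read 'c'  n6⇒n7  emit P1@[45:46]
[47] read 'd'  n7⇒n0 (fail-walked)
[48] read 'c'  n0⇒n6
[49] read 'c'  n6⇒n7  emit P1@[48:49]
[50] read 'c'  n7⇒n7 (fail-walked)  emit P1@[49:50]
[51] read 'b'  n7⇒n1 (fail-walked)
[52] read 'b'  n1⇒n1 (fail-walked)
[53] read 'c'  n1⇒n6 (fail-walked)
[54] read 'c'  n6⇒n7  emit P1@[53:54]
[55] read 'a'  n7⇒n0 (fail-walked)
[56] read 'c'  n0⇒n6
[57] read 'c'  n6⇒n7  emit P1@[56:57]
[58] read 'b'  n7⇒n1 (fail-walked)
[59] read 'd'  n1⇒n2
[60] read 'a'  n2⇒n3
[61] read 'd'  n3⇒n4
[62] read 'd'  n4⇒n5  emit P0@[58:62]
[63] read 'c'  n5⇒n6 (fail-walked)
[64] read 'c'  n6⇒n7  emit P1@[63:64]
[65] read 'b'  n7⇒n1 (fail-walked)
[66] read 'd'  n1⇒n2
[67] read 'a'  n2⇒n3
[68] read 'd'  n3⇒n4
[69] read 'd'  n4⇒n5  emit P0@[65:69]
[70] read 'c'  n5⇒n6 (fail-walked)
[71] read 'c'  n6⇒n7  emit P1@[70:71]
[72] read 'b'  n7⇒n1 (fail-walked)
[73] read 'd'  n1⇒n2
[74] read 'b'  n2⇒n1 (fail-walked)
[75] read 'd'  n1⇒n2

Result: [[5,0],[7,1],[14,0],[20,1],[24,1],[31,1],[39,0],[42,1],[46,1],[49,1],[50,1],[54,1],[57,1],[62,0],[64,1],[69,0],[71,1]]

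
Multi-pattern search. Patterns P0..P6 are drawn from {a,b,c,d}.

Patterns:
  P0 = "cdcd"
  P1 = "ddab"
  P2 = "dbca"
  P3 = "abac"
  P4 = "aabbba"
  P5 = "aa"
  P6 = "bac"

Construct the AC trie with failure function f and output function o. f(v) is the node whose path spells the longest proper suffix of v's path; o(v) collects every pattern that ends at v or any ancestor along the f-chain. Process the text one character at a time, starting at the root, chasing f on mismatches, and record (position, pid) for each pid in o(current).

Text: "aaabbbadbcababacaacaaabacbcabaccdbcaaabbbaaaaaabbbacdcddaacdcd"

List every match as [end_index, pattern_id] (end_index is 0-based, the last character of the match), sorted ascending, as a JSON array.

Build:
Trie nodes:
  n0 'ε': a→12 b→21 c→1 d→5
  n1 'c': d→2
  n2 'cd': c→3
  n3 'cdc': d→4
  n4 'cdcd': ·  [P0 ends]
  n5 'd': b→9 d→6
  n6 'dd': a→7
  n7 'dda': b→8
  n8 'ddab': ·  [P1 ends]
  n9 'db': c→10
  n10 'dbc': a→11
  n11 'dbca': ·  [P2 ends]
  n12 'a': a→16 b→13
  n13 'ab': a→14
  n14 'aba': c→15
  n15 'abac': ·  [P3 ends]
  n16 'aa': b→17  [P5 ends]
  n17 'aab': b→18
  n18 'aabb': b→19
  n19 'aabbb': a→20
  n20 'aabbba': ·  [P4 ends]
  n21 'b': a→22
  n22 'ba': c→23
  n23 'bac': ·  [P6 ends]

Failure links (BFS by depth):
  fail(1) 'c': from fail(0)=0 chase 'c': 0 ⇒ 0;  out=∅∪out(0)=∅
  fail(5) 'd': from fail(0)=0 chase 'd': 0 ⇒ 0;  out=∅∪out(0)=∅
  fail(12) 'a': from fail(0)=0 chase 'a': 0 ⇒ 0;  out=∅∪out(0)=∅
  fail(21) 'b': from fail(0)=0 chase 'b': 0 ⇒ 0;  out=∅∪out(0)=∅
  fail(2) 'cd': from fail(1)=0 chase 'd': 0 ⇒ 5;  out=∅∪out(5)=∅
  fail(6) 'dd': from fail(5)=0 chase 'd': 0 ⇒ 5;  out=∅∪out(5)=∅
  fail(9) 'db': from fail(5)=0 chase 'b': 0 ⇒ 21;  out=∅∪out(21)=∅
  fail(13) 'ab': from fail(12)=0 chase 'b': 0 ⇒ 21;  out=∅∪out(21)=∅
  fail(16) 'aa': from fail(12)=0 chase 'a': 0 ⇒ 12;  out={5}∪out(12)={5}
  fail(22) 'ba': from fail(21)=0 chase 'a': 0 ⇒ 12;  out=∅∪out(12)=∅
  fail(3) 'cdc': from fail(2)=5 chase 'c': 5→0 ⇒ 1;  out=∅∪out(1)=∅
  fail(7) 'dda': from fail(6)=5 chase 'a': 5→0 ⇒ 12;  out=∅∪out(12)=∅
  fail(10) 'dbc': from fail(9)=21 chase 'c': 21→0 ⇒ 1;  out=∅∪out(1)=∅
  fail(14) 'aba': from fail(13)=21 chase 'a': 21 ⇒ 22;  out=∅∪out(22)=∅
  fail(17) 'aab': from fail(16)=12 chase 'b': 12 ⇒ 13;  out=∅∪out(13)=∅
  fail(23) 'bac': from fail(22)=12 chase 'c': 12→0 ⇒ 1;  out={6}∪out(1)={6}
  fail(4) 'cdcd': from fail(3)=1 chase 'd': 1 ⇒ 2;  out={0}∪out(2)={0}
  fail(8) 'ddab': from fail(7)=12 chase 'b': 12 ⇒ 13;  out={1}∪out(13)={1}
  fail(11) 'dbca': from fail(10)=1 chase 'a': 1→0 ⇒ 12;  out={2}∪out(12)={2}
  fail(15) 'abac': from fail(14)=22 chase 'c': 22 ⇒ 23;  out={3}∪out(23)={3,6}
  fail(18) 'aabb': from fail(17)=13 chase 'b': 13→21→0 ⇒ 21;  out=∅∪out(21)=∅
  fail(19) 'aabbb': from fail(18)=21 chase 'b': 21→0 ⇒ 21;  out=∅∪out(21)=∅
  fail(20) 'aabbba': from fail(19)=21 chase 'a': 21 ⇒ 22;  out={4}∪out(22)={4}

Run:
i=0 'a': node 0→12
i=1 'a': node 12→16  → match P5@[0:1]
i=2 'a': node 16→16 ·f  → match P5@[1:2]
i=3 'b': node 16→17
i=4 'b': node 17→18
i=5 'b': node 18→19
i=6 'a': node 19→20  → match P4@[1:6]
i=7 'd': node 20→5 ·f
i=8 'b': node 5→9
i=9 'c': node 9→10
i=10 'a': node 10→11  → match P2@[7:10]
i=11 'b': node 11→13 ·f
i=12 'a': node 13→14
i=13 'b': node 14→13 ·f
i=14 'a': node 13→14
i=15 'c': node 14→15  → match P3@[12:15],P6@[13:15]
i=16 'a': node 15→12 ·f
i=17 'a': node 12→16  → match P5@[16:17]
i=18 'c': node 16→1 ·f
i=19 'a': node 1→12 ·f
i=20 'a': node 12→16  → match P5@[19:20]
i=21 'a': node 16→16 ·f  → match P5@[20:21]
i=22 'b': node 16→17
i=23 'a': node 17→14 ·f
i=24 'c': node 14→15  → match P3@[21:24],P6@[22:24]
i=25 'b': node 15→21 ·f
i=26 'c': node 21→1 ·f
i=27 'a': node 1→12 ·f
i=28 'b': node 12→13
i=29 'a': node 13→14
i=30 'c': node 14→15  → match P3@[27:30],P6@[28:30]
i=31 'c': node 15→1 ·f
i=32 'd': node 1→2
i=33 'b': node 2→9 ·f
i=34 'c': node 9→10
i=35 'a': node 10→11  → match P2@[32:35]
i=36 'a': node 11→16 ·f  → match P5@[35:36]
i=37 'a': node 16→16 ·f  → match P5@[36:37]
i=38 'b': node 16→17
i=39 'b': node 17→18
i=40 'b': node 18→19
i=41 'a': node 19→20  → match P4@[36:41]
i=42 'a': node 20→16 ·f  → match P5@[41:42]
i=43 'a': node 16→16 ·f  → match P5@[42:43]
i=44 'a': node 16→16 ·f  → match P5@[43:44]
i=45 'a': node 16→16 ·f  → match P5@[44:45]
i=46 'a': node 16→16 ·f  → match P5@[45:46]
i=47 'b': node 16→17
i=48 'b': node 17→18
i=49 'b': node 18→19
i=50 'a': node 19→20  → match P4@[45:50]
i=51 'c': node 20→23 ·f  → match P6@[49:51]
i=52 'd': node 23→2 ·f
i=53 'c': node 2→3
i=54 'd': node 3→4  → match P0@[51:54]
i=55 'd': node 4→6 ·f
i=56 'a': node 6→7
i=57 'a': node 7→16 ·f  → match P5@[56:57]
i=58 'c': node 16→1 ·f
i=59 'd': node 1→2
i=60 'c': node 2→3
i=61 'd': node 3→4  → match P0@[58:61]

Matches: [[1,5],[2,5],[6,4],[10,2],[15,3],[15,6],[17,5],[20,5],[21,5],[24,3],[24,6],[30,3],[30,6],[35,2],[36,5],[37,5],[41,4],[42,5],[43,5],[44,5],[45,5],[46,5],[50,4],[51,6],[54,0],[57,5],[61,0]]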